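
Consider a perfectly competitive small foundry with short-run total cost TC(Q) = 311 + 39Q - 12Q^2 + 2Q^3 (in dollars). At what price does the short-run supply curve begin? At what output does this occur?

The shutdown price is the minimum of AVC. VC = 39Q - 12Q^2 + 2Q^3, so AVC = 39 - 12Q + 2Q^2.
At the minimum of AVC, MC = AVC. MC = 39 - 24Q + 6Q^2; setting MC = AVC gives 4Q^2 - 12Q = 0, so Q = 3. min AVC = 21.
For P < $21 the firm produces nothing.

$21 per unit, at Q = 3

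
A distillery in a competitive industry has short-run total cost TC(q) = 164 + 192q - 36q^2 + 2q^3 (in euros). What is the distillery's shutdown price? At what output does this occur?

€30 per unit, at q = 9

Short-run supply begins at min AVC. From VC = 192q - 36q^2 + 2q^3, AVC = 192 - 36q + 2q^2.
At the minimum of AVC, MC = AVC. MC = 192 - 72q + 6q^2; setting MC = AVC gives 4q^2 - 36q = 0, so q = 9. min AVC = 30.
For P < €30 the firm produces nothing.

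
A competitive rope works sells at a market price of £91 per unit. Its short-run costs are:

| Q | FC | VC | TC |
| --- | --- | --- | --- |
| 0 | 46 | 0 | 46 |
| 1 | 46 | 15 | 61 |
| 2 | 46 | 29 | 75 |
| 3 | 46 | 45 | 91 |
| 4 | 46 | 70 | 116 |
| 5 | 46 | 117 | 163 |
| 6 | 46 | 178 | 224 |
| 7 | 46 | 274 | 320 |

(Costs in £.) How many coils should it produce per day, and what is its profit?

Q = 6; profit = £322

Tabulate TR − TC: Q=0: -46; Q=1: 30; Q=2: 107; Q=3: 182; Q=4: 248; Q=5: 292; Q=6: 322; Q=7: 317.
Profit is maximized at Q = 6. AVC there is 178/6 = £29.67 ≤ P, so producing beats shutting down (which would give -£46).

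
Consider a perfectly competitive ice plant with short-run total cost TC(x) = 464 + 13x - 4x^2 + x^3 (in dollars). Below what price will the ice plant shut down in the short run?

$9 per unit

Short-run supply begins at min AVC. From VC = 13x - 4x^2 + x^3, AVC = 13 - 4x + x^2.
dAVC/dx = -4 + 2x = 0 gives x = 2. min AVC = 13 - 4·2 + 2^2 = 9.
So the shutdown price is $9.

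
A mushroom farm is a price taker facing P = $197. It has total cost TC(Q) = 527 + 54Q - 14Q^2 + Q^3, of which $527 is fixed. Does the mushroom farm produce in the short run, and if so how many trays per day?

Variable cost is VC = 54Q - 14Q^2 + Q^3, so AVC = VC/Q = 54 - 14Q + Q^2 and MC = dTC/dQ = 54 - 28Q + 3Q^2.
AVC is minimized where dAVC/dQ = -14 + 2Q = 0, at Q = 7; min AVC = 54 - 14·7 + 7^2 = $5.
P = $197 exceeds min AVC = $5, so the firm stays open.
Solving P = MC: -143 - 28Q + 3Q^2 = 0 ⇒ Q = -11/3 or 13. On the upward-sloping branch, Q* = 13.
Check: AVC at Q = 13 is $41 ≤ P, so revenue covers variable cost.
Profit = P·Q − TC = 197·13 − 1060 = $1501.

Produce at Q = 13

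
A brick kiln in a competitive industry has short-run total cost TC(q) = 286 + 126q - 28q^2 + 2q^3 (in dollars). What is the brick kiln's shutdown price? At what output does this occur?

$28 per unit, at q = 7

The firm shuts down when price falls below the minimum of average variable cost. AVC = VC/q = 126 - 28q + 2q^2.
dAVC/dq = -28 + 4q = 0 gives q = 7. min AVC = 126 - 28·7 + 2·7^2 = 28.
So the shutdown price is $28.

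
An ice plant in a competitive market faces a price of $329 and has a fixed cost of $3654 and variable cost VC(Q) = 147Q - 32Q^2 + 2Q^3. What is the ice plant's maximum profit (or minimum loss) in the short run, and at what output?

AVC = 147 - 32Q + 2Q^2; min AVC = $19 at Q = 8. Since P = $329 ≥ min AVC, the firm produces.
MC = 147 - 64Q + 6Q^2. Setting P = MC and taking the root on the rising branch gives Q* = 13.
TR = 329·13 = 4277. TC = 3654 + 897 = 4551. Profit = 4277 − 4551 = -$274.
Shutting down would mean losing the fixed cost of $3654, so operating at a loss of $274 is better by $3380.

Profit = -$274 at Q = 13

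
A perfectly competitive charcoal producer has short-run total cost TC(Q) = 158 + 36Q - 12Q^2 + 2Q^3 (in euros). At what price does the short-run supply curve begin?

€18 per unit

Short-run supply begins at min AVC. From VC = 36Q - 12Q^2 + 2Q^3, AVC = 36 - 12Q + 2Q^2.
dAVC/dQ = -12 + 4Q = 0 gives Q = 3. min AVC = 36 - 12·3 + 2·3^2 = 18.
So the shutdown price is €18.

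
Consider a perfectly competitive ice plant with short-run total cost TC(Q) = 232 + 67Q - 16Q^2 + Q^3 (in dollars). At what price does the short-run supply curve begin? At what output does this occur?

The firm shuts down when price falls below the minimum of average variable cost. AVC = VC/Q = 67 - 16Q + Q^2.
dAVC/dQ = -16 + 2Q = 0 gives Q = 8. min AVC = 67 - 16·8 + 8^2 = 3.
So the shutdown price is $3.

$3 per unit, at Q = 8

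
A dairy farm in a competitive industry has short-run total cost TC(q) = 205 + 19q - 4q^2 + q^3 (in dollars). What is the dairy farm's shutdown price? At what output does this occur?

$15 per unit, at q = 2

The shutdown price is the minimum of AVC. VC = 19q - 4q^2 + q^3, so AVC = 19 - 4q + q^2.
At the minimum of AVC, MC = AVC. MC = 19 - 8q + 3q^2; setting MC = AVC gives 2q^2 - 4q = 0, so q = 2. min AVC = 15.
So the shutdown price is $15.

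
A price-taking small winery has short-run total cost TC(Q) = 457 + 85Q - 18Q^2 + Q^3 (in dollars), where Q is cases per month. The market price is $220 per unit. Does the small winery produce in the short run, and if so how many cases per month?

Strip out fixed cost: VC = 85Q - 18Q^2 + Q^3. Then AVC = 85 - 18Q + Q^2 and MC = 85 - 36Q + 3Q^2.
AVC is minimized where dAVC/dQ = -18 + 2Q = 0, at Q = 9; min AVC = 85 - 18·9 + 9^2 = $4.
P = $220 exceeds min AVC = $4, so the firm stays open.
Set P = MC: 220 = 85 - 36Q + 3Q^2 → -135 - 36Q + 3Q^2 = 0. The roots are Q = -3 and Q = 15; the profit-maximizing output is on the rising part of MC, so Q* = 15.
Check: AVC at Q = 15 is $40 ≤ P, so revenue covers variable cost.
Profit = P·Q − TC = 220·15 − 1057 = $2243.

Produce at Q = 15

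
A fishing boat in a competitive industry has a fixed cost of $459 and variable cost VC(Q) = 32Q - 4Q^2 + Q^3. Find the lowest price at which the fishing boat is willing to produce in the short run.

The shutdown price is the minimum of AVC. VC = 32Q - 4Q^2 + Q^3, so AVC = 32 - 4Q + Q^2.
At the minimum of AVC, MC = AVC. MC = 32 - 8Q + 3Q^2; setting MC = AVC gives 2Q^2 - 4Q = 0, so Q = 2. min AVC = 28.
So the shutdown price is $28.

$28 per unit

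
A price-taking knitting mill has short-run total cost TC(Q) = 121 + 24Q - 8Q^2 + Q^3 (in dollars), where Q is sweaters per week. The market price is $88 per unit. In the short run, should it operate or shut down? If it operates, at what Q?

Variable cost is VC = 24Q - 8Q^2 + Q^3, so AVC = VC/Q = 24 - 8Q + Q^2 and MC = dTC/dQ = 24 - 16Q + 3Q^2.
AVC hits its minimum where MC = AVC, at Q = 4, giving min AVC = 24 - 8·4 + 4^2 = $8.
P = $88 exceeds min AVC = $8, so the firm stays open.
Set P = MC: 88 = 24 - 16Q + 3Q^2 → -64 - 16Q + 3Q^2 = 0. The roots are Q = -8/3 and Q = 8; the profit-maximizing output is on the rising part of MC, so Q* = 8.
Check: AVC at Q = 8 is $24 ≤ P, so revenue covers variable cost.
Profit = P·Q − TC = 88·8 − 313 = $391.

Produce at Q = 8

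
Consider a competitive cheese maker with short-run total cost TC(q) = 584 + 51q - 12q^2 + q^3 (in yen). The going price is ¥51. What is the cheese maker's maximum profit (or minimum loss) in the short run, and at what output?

AVC = 51 - 12q + q^2 has its minimum ¥15 at q = 6; price ¥51 clears that bar, so the firm operates.
MC = 51 - 24q + 3q^2. Setting P = MC and taking the root on the rising branch gives q* = 8.
TR = 51·8 = 408. TC = 584 + 152 = 736. Profit = 408 − 736 = -¥328.
That loss of ¥328 beats the ¥584 the firm would lose by shutting down; producing recovers ¥256 of fixed cost.

Profit = -¥328 at q = 8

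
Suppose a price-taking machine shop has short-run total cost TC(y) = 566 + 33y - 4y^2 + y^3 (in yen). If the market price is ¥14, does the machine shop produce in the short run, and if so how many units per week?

From TC, MC = TC'(y) = 33 - 8y + 3y^2 and AVC = VC/y = 33 - 4y + y^2.
The AVC parabola has its vertex at y = 4/2 = 2, where AVC = 33 - 4·2 + 2^2 = ¥29.
P = ¥14 lies below min AVC = ¥29; no output level covers variable cost.
The firm minimizes its loss by shutting down and losing only its fixed cost of ¥566.

Shut down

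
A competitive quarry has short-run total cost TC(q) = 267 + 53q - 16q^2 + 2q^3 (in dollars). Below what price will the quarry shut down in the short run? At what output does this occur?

$21 per unit, at q = 4

Short-run supply begins at min AVC. From VC = 53q - 16q^2 + 2q^3, AVC = 53 - 16q + 2q^2.
dAVC/dq = -16 + 4q = 0 gives q = 4. min AVC = 53 - 16·4 + 2·4^2 = 21.
For P < $21 the firm produces nothing.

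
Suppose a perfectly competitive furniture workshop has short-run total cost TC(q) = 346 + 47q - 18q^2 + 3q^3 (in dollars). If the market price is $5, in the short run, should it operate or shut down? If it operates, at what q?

Shut down

Strip out fixed cost: VC = 47q - 18q^2 + 3q^3. Then AVC = 47 - 18q + 3q^2 and MC = 47 - 36q + 9q^2.
AVC is minimized where dAVC/dq = -18 + 6q = 0, at q = 3; min AVC = 47 - 18·3 + 3·3^2 = $20.
With P < min AVC ($5 < $20), every unit sold adds to the loss.
The firm minimizes its loss by shutting down and losing only its fixed cost of $346.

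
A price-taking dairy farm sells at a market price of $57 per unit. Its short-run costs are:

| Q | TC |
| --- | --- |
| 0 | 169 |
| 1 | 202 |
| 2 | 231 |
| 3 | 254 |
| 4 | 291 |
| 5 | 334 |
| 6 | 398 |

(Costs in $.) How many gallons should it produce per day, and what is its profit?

Q = 5; profit = -$49

Compute π = P·Q − TC at each output: Q=0: -169; Q=1: -145; Q=2: -117; Q=3: -83; Q=4: -63; Q=5: -49; Q=6: -56.
Profit is maximized at Q = 5. AVC there is 165/5 = $33 ≤ P, so producing beats shutting down (which would give -$169).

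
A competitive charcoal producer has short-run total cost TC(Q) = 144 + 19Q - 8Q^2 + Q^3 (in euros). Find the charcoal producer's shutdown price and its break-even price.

Shutdown price = min AVC. AVC = 19 - 8Q + Q^2, with vertex at Q = 4 and minimum €3.
ATC = 144/Q + 19 - 8Q + Q^2. Setting dATC/dQ = −144/Q^2 − 8 + 2Q = 0 gives Q = 6 (since 2·6^3 − 8·6^2 = 144).
min ATC = 144/6 + 19 − 8·6 + 6^2 = €31. That is the break-even price.
For €3 ≤ P < €31 the firm produces at a loss; below €3 it shuts down.

Shutdown price = €3; break-even price = €31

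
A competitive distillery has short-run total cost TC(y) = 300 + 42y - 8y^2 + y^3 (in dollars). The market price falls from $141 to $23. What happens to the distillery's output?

AVC = 42 - 8y + y^2, minimized at y = 4 where min AVC = $26. MC = 42 - 16y + 3y^2.
At P = $141 ≥ min AVC, set P = MC on the rising branch: y = 9.
At P = $23 < min AVC = $26, price no longer covers variable cost at any output, so the firm shuts down: y = 0.

Output falls from 9 to 0 (the firm shuts down)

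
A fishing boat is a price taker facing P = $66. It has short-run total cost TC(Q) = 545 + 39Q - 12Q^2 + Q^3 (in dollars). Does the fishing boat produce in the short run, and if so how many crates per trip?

Variable cost is VC = 39Q - 12Q^2 + Q^3, so AVC = VC/Q = 39 - 12Q + Q^2 and MC = dTC/dQ = 39 - 24Q + 3Q^2.
AVC hits its minimum where MC = AVC, at Q = 6, giving min AVC = 39 - 12·6 + 6^2 = $3.
P = $66 exceeds min AVC = $3, so the firm stays open.
P = MC gives -27 - 24Q + 3Q^2 = 0, with roots -1 and 9. Take the larger (rising MC): Q* = 9.
Check: AVC at Q = 9 is $12 ≤ P, so revenue covers variable cost.
Profit = P·Q − TC = 66·9 − 653 = -$59, a loss, but smaller than the $545 fixed cost the firm would lose by shutting down.

Produce at Q = 9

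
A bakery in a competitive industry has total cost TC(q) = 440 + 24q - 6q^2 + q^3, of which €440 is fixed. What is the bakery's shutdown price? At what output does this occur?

€15 per unit, at q = 3

Short-run supply begins at min AVC. From VC = 24q - 6q^2 + q^3, AVC = 24 - 6q + q^2.
dAVC/dq = -6 + 2q = 0 gives q = 3. min AVC = 24 - 6·3 + 3^2 = 15.
For P < €15 the firm produces nothing.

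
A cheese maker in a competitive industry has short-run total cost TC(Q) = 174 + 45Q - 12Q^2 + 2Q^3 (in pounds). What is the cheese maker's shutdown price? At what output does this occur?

£27 per unit, at Q = 3

Short-run supply begins at min AVC. From VC = 45Q - 12Q^2 + 2Q^3, AVC = 45 - 12Q + 2Q^2.
At the minimum of AVC, MC = AVC. MC = 45 - 24Q + 6Q^2; setting MC = AVC gives 4Q^2 - 12Q = 0, so Q = 3. min AVC = 27.
For P < £27 the firm produces nothing.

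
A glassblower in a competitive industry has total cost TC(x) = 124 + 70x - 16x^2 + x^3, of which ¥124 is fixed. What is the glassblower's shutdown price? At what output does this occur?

¥6 per unit, at x = 8

The firm shuts down when price falls below the minimum of average variable cost. AVC = VC/x = 70 - 16x + x^2.
dAVC/dx = -16 + 2x = 0 gives x = 8. min AVC = 70 - 16·8 + 8^2 = 6.
For P < ¥6 the firm produces nothing.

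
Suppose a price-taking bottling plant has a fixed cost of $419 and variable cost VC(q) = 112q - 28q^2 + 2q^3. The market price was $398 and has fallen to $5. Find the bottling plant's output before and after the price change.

AVC = 112 - 28q + 2q^2, minimized at q = 7 where min AVC = $14. MC = 112 - 56q + 6q^2.
With P = $398 above the shutdown price, P = MC gives q = 13.
At P = $5 < min AVC = $14, price no longer covers variable cost at any output, so the firm shuts down: q = 0.

Output falls from 13 to 0 (the firm shuts down)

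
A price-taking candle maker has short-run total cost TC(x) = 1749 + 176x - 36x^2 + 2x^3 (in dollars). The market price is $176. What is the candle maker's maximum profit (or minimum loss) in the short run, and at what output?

AVC = 176 - 36x + 2x^2; min AVC = $14 at x = 9. Since P = $176 ≥ min AVC, the firm produces.
MC = 176 - 72x + 6x^2. Setting P = MC and taking the root on the rising branch gives x* = 12.
TR = 176·12 = 2112. TC = 1749 + 384 = 2133. Profit = 2112 − 2133 = -$21.
By producing, the firm covers all variable cost plus $1728 of fixed cost; shutting down would lose the full $1749.

Profit = -$21 at x = 12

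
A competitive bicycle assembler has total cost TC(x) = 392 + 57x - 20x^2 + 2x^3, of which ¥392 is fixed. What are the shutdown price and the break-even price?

Shutdown price = ¥7; break-even price = ¥71

AVC = 57 - 20x + 2x^2; minimized at x = 5, giving min AVC = ¥7. That is the shutdown price.
ATC = 392/x + 57 - 20x + 2x^2. Setting dATC/dx = −392/x^2 − 20 + 4x = 0 gives x = 7 (since 4·7^3 − 20·7^2 = 392).
min ATC = 392/7 + 57 − 20·7 + 2·7^2 = ¥71. That is the break-even price.
For ¥7 ≤ P < ¥71 the firm produces at a loss; below ¥7 it shuts down.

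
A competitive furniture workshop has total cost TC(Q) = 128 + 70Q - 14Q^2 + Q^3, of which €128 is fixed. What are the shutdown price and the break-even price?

Shutdown price = €21; break-even price = €38

Shutdown price = min AVC. AVC = 70 - 14Q + Q^2, with vertex at Q = 7 and minimum €21.
ATC = 128/Q + 70 - 14Q + Q^2. Setting dATC/dQ = −128/Q^2 − 14 + 2Q = 0 gives Q = 8 (since 2·8^3 − 14·8^2 = 128).
min ATC = 128/8 + 70 − 14·8 + 8^2 = €38. That is the break-even price.
For €21 ≤ P < €38 the firm produces at a loss; below €21 it shuts down.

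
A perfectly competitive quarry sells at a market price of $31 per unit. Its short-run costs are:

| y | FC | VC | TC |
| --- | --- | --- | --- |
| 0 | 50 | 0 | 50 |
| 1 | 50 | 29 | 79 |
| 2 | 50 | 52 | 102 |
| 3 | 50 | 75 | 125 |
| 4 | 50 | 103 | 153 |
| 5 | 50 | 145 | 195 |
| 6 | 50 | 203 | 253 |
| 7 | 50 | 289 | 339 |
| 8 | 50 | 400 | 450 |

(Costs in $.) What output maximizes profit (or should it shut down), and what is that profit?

Tabulate TR − TC: y=0: -50; y=1: -48; y=2: -40; y=3: -32; y=4: -29; y=5: -40; y=6: -67; y=7: -122; y=8: -202.
Profit is maximized at y = 4. AVC there is 103/4 = $25.75 ≤ P, so producing beats shutting down (which would give -$50).

y = 4; profit = -$29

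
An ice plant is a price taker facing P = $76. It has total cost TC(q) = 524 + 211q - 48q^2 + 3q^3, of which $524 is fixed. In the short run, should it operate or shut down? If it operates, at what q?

Variable cost is VC = 211q - 48q^2 + 3q^3, so AVC = VC/q = 211 - 48q + 3q^2 and MC = dTC/dq = 211 - 96q + 9q^2.
AVC is minimized where dAVC/dq = -48 + 6q = 0, at q = 8; min AVC = 211 - 48·8 + 3·8^2 = $19.
P = $76 exceeds min AVC = $19, so the firm stays open.
Set P = MC: 76 = 211 - 96q + 9q^2 → 135 - 96q + 9q^2 = 0. The roots are q = 5/3 and q = 9; the profit-maximizing output is on the rising part of MC, so q* = 9.
Check: AVC at q = 9 is $22 ≤ P, so revenue covers variable cost.
Profit = P·q − TC = 76·9 − 722 = -$38, a loss, but smaller than the $524 fixed cost the firm would lose by shutting down.

Produce at q = 9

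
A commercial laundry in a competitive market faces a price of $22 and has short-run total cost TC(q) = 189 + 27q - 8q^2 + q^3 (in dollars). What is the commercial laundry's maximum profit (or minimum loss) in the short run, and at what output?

Profit = -$139 at q = 5

AVC = 27 - 8q + q^2; min AVC = $11 at q = 4. Since P = $22 ≥ min AVC, the firm produces.
MC = 27 - 16q + 3q^2. Setting P = MC and taking the root on the rising branch gives q* = 5.
TR = 22·5 = 110. TC = 189 + 60 = 249. Profit = 110 − 249 = -$139.
Shutting down would mean losing the fixed cost of $189, so operating at a loss of $139 is better by $50.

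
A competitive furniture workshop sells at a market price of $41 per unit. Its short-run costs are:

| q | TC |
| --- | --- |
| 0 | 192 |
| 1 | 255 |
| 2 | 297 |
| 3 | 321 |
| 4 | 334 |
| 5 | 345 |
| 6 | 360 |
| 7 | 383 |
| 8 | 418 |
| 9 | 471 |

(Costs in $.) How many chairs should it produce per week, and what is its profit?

Profit at each row (π = 41q − TC): q=0: -192; q=1: -214; q=2: -215; q=3: -198; q=4: -170; q=5: -140; q=6: -114; q=7: -96; q=8: -90; q=9: -102.
Profit is maximized at q = 8. AVC there is 226/8 = $28.25 ≤ P, so producing beats shutting down (which would give -$192).

q = 8; profit = -$90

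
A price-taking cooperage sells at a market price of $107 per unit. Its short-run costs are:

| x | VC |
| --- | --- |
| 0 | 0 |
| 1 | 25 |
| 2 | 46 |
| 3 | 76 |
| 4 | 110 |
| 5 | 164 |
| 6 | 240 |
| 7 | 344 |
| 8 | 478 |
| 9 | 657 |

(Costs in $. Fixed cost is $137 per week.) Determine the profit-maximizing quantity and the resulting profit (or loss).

x = 7; profit = $268

Profit at each row (π = 107x − TC): x=0: -137; x=1: -55; x=2: 31; x=3: 108; x=4: 181; x=5: 234; x=6: 265; x=7: 268; x=8: 241; x=9: 169.
Profit is maximized at x = 7. AVC there is 344/7 = $49.14 ≤ P, so producing beats shutting down (which would give -$137).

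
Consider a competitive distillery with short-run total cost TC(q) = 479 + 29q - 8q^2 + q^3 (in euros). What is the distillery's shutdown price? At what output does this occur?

€13 per unit, at q = 4

Short-run supply begins at min AVC. From VC = 29q - 8q^2 + q^3, AVC = 29 - 8q + q^2.
dAVC/dq = -8 + 2q = 0 gives q = 4. min AVC = 29 - 8·4 + 4^2 = 13.
For P < €13 the firm produces nothing.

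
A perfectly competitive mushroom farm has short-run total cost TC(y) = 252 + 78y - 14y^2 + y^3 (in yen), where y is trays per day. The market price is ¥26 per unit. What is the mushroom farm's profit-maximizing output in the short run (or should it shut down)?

Shut down

Strip out fixed cost: VC = 78y - 14y^2 + y^3. Then AVC = 78 - 14y + y^2 and MC = 78 - 28y + 3y^2.
The AVC parabola has its vertex at y = 14/2 = 7, where AVC = 78 - 14·7 + 7^2 = ¥29.
Since P = ¥26 < min AVC = ¥29, price fails to cover variable cost at any output.
Shutting down limits the loss to fixed cost, ¥252.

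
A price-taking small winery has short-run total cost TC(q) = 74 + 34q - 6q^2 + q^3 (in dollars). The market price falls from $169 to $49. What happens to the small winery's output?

MC = 34 - 12q + 3q^2; the shutdown threshold is min AVC = $25 (at q = 3).
At P = $169 ≥ min AVC, set P = MC on the rising branch: q = 9.
At P = $49 ≥ min AVC, set P = MC: q = 5. The firm stays open but cuts output.

Output falls from 9 to 5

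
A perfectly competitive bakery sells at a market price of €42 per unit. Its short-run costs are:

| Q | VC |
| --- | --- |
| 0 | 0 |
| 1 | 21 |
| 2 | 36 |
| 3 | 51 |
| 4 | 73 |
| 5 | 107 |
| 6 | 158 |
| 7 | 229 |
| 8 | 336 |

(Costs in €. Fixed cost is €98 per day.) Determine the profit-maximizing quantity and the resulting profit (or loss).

Q = 5; profit = €5

Tabulate TR − TC: Q=0: -98; Q=1: -77; Q=2: -50; Q=3: -23; Q=4: -3; Q=5: 5; Q=6: -4; Q=7: -33; Q=8: -98.
Profit is maximized at Q = 5. AVC there is 107/5 = €21.40 ≤ P, so producing beats shutting down (which would give -€98).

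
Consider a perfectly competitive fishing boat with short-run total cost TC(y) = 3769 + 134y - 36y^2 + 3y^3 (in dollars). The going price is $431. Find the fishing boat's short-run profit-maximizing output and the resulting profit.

Profit = -$139 at y = 11

AVC = 134 - 36y + 3y^2 has its minimum $26 at y = 6; price $431 clears that bar, so the firm operates.
With MC = 134 - 72y + 9y^2, P = MC on the upward-sloping part at y* = 11.
TR = 431·11 = 4741. TC = 3769 + 1111 = 4880. Profit = 4741 − 4880 = -$139.
By producing, the firm covers all variable cost plus $3630 of fixed cost; shutting down would lose the full $3769.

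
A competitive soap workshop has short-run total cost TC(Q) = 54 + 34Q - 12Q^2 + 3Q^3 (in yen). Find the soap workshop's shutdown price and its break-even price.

AVC = 34 - 12Q + 3Q^2; minimized at Q = 2, giving min AVC = ¥22. That is the shutdown price.
ATC = 54/Q + 34 - 12Q + 3Q^2. Setting dATC/dQ = −54/Q^2 − 12 + 6Q = 0 gives Q = 3 (since 6·3^3 − 12·3^2 = 54).
min ATC = 54/3 + 34 − 12·3 + 3·3^2 = ¥43. That is the break-even price.
Between these two prices the firm operates at a loss; above ¥43 it earns a profit.

Shutdown price = ¥22; break-even price = ¥43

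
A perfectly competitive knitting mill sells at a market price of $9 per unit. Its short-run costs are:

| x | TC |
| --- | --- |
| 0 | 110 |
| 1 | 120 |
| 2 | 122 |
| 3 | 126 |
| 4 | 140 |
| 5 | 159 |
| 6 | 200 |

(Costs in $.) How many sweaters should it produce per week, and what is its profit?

Compute π = P·x − TC at each output: x=0: -110; x=1: -111; x=2: -104; x=3: -99; x=4: -104; x=5: -114; x=6: -146.
Profit is maximized at x = 3. AVC there is 16/3 = $5.33 ≤ P, so producing beats shutting down (which would give -$110).

x = 3; profit = -$99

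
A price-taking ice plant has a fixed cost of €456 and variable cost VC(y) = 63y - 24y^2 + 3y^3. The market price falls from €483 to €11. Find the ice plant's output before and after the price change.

Output falls from 10 to 0 (the firm shuts down)

AVC = 63 - 24y + 3y^2, minimized at y = 4 where min AVC = €15. MC = 63 - 48y + 9y^2.
At P = €483 ≥ min AVC, set P = MC on the rising branch: y = 10.
At P = €11 < min AVC = €15, price no longer covers variable cost at any output, so the firm shuts down: y = 0.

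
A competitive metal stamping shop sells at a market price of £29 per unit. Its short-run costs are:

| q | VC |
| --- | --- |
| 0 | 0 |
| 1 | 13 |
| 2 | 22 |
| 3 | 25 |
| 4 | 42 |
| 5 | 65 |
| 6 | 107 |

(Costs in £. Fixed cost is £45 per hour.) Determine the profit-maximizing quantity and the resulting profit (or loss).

q = 5; profit = £35

Profit at each row (π = 29q − TC): q=0: -45; q=1: -29; q=2: -9; q=3: 17; q=4: 29; q=5: 35; q=6: 22.
Profit is maximized at q = 5. AVC there is 65/5 = £13 ≤ P, so producing beats shutting down (which would give -£45).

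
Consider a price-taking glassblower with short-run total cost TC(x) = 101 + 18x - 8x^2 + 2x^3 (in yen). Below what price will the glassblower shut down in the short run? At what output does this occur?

¥10 per unit, at x = 2

The shutdown price is the minimum of AVC. VC = 18x - 8x^2 + 2x^3, so AVC = 18 - 8x + 2x^2.
dAVC/dx = -8 + 4x = 0 gives x = 2. min AVC = 18 - 8·2 + 2·2^2 = 10.
The firm shuts down for any P below ¥10.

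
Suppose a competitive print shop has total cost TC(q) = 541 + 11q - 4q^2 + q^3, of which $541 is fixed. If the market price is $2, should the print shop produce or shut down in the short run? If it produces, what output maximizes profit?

From TC, MC = TC'(q) = 11 - 8q + 3q^2 and AVC = VC/q = 11 - 4q + q^2.
AVC hits its minimum where MC = AVC, at q = 2, giving min AVC = 11 - 4·2 + 2^2 = $7.
P = $2 lies below min AVC = $7; no output level covers variable cost.
Shutting down limits the loss to fixed cost, $541.

Shut down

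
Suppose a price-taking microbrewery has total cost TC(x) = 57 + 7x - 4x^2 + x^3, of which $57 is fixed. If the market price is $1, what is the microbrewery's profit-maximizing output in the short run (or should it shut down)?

Strip out fixed cost: VC = 7x - 4x^2 + x^3. Then AVC = 7 - 4x + x^2 and MC = 7 - 8x + 3x^2.
AVC hits its minimum where MC = AVC, at x = 2, giving min AVC = 7 - 4·2 + 2^2 = $3.
P = $1 lies below min AVC = $3; no output level covers variable cost.
The firm minimizes its loss by shutting down and losing only its fixed cost of $57.

Shut down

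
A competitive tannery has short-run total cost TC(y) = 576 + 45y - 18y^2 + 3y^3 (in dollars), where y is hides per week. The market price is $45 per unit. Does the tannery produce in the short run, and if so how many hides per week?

Produce at y = 4

Strip out fixed cost: VC = 45y - 18y^2 + 3y^3. Then AVC = 45 - 18y + 3y^2 and MC = 45 - 36y + 9y^2.
The AVC parabola has its vertex at y = 18/6 = 3, where AVC = 45 - 18·3 + 3·3^2 = $18.
Because $45 ≥ $18, revenue can cover variable cost; the firm operates.
Set P = MC: 45 = 45 - 36y + 9y^2 → -36y + 9y^2 = 0. The roots are y = 0 and y = 4; the profit-maximizing output is on the rising part of MC, so y* = 4.
Check: AVC at y = 4 is $21 ≤ P, so revenue covers variable cost.
Profit = P·y − TC = 45·4 − 660 = -$480, a loss, but smaller than the $576 fixed cost the firm would lose by shutting down.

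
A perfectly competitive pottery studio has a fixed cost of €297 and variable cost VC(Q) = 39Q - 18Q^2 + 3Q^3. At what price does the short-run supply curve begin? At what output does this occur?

€12 per unit, at Q = 3

The firm shuts down when price falls below the minimum of average variable cost. AVC = VC/Q = 39 - 18Q + 3Q^2.
At the minimum of AVC, MC = AVC. MC = 39 - 36Q + 9Q^2; setting MC = AVC gives 6Q^2 - 18Q = 0, so Q = 3. min AVC = 12.
So the shutdown price is €12.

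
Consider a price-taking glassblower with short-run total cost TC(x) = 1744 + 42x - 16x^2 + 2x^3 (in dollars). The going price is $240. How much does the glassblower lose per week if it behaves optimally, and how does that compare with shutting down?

AVC = 42 - 16x + 2x^2 has its minimum $10 at x = 4; price $240 clears that bar, so the firm operates.
MC = 42 - 32x + 6x^2. Setting P = MC and taking the root on the rising branch gives x* = 9.
TR = 240·9 = 2160. TC = 1744 + 540 = 2284. Profit = 2160 − 2284 = -$124.
Shutting down would mean losing the fixed cost of $1744, so operating at a loss of $124 is better by $1620.

Profit = -$124 at x = 9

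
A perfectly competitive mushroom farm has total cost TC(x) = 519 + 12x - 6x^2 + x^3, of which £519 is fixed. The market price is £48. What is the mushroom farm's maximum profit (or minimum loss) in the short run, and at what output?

Profit = -£303 at x = 6

AVC = 12 - 6x + x^2 has its minimum £3 at x = 3; price £48 clears that bar, so the firm operates.
With MC = 12 - 12x + 3x^2, P = MC on the upward-sloping part at x* = 6.
TR = 48·6 = 288. TC = 519 + 72 = 591. Profit = 288 − 591 = -£303.
By producing, the firm covers all variable cost plus £216 of fixed cost; shutting down would lose the full £519.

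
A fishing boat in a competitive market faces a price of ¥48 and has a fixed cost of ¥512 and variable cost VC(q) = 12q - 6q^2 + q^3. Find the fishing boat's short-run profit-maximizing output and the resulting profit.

Profit = -¥296 at q = 6

AVC = 12 - 6q + q^2; min AVC = ¥3 at q = 3. Since P = ¥48 ≥ min AVC, the firm produces.
MC = 12 - 12q + 3q^2. Setting P = MC and taking the root on the rising branch gives q* = 6.
TR = 48·6 = 288. TC = 512 + 72 = 584. Profit = 288 − 584 = -¥296.
Shutting down would mean losing the fixed cost of ¥512, so operating at a loss of ¥296 is better by ¥216.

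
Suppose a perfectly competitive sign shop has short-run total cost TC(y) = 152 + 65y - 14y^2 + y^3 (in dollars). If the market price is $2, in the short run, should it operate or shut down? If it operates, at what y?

Strip out fixed cost: VC = 65y - 14y^2 + y^3. Then AVC = 65 - 14y + y^2 and MC = 65 - 28y + 3y^2.
AVC is minimized where dAVC/dy = -14 + 2y = 0, at y = 7; min AVC = 65 - 14·7 + 7^2 = $16.
With P < min AVC ($2 < $16), every unit sold adds to the loss.
Best response: produce nothing and absorb the $152 fixed cost.

Shut down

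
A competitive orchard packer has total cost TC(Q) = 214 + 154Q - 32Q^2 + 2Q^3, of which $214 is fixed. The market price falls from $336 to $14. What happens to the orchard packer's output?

Output falls from 13 to 0 (the firm shuts down)

MC = 154 - 64Q + 6Q^2; the shutdown threshold is min AVC = $26 (at Q = 8).
At P = $336 ≥ min AVC, set P = MC on the rising branch: Q = 13.
At P = $14 < min AVC = $26, price no longer covers variable cost at any output, so the firm shuts down: Q = 0.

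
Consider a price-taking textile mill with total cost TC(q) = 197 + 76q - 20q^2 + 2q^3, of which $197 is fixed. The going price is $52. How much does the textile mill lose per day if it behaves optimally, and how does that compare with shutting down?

Profit = -$53 at q = 6

AVC = 76 - 20q + 2q^2 has its minimum $26 at q = 5; price $52 clears that bar, so the firm operates.
MC = 76 - 40q + 6q^2. Setting P = MC and taking the root on the rising branch gives q* = 6.
TR = 52·6 = 312. TC = 197 + 168 = 365. Profit = 312 − 365 = -$53.
By producing, the firm covers all variable cost plus $144 of fixed cost; shutting down would lose the full $197.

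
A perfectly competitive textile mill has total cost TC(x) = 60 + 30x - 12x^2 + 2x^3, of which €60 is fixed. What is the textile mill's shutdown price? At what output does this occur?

The firm shuts down when price falls below the minimum of average variable cost. AVC = VC/x = 30 - 12x + 2x^2.
dAVC/dx = -12 + 4x = 0 gives x = 3. min AVC = 30 - 12·3 + 2·3^2 = 12.
For P < €12 the firm produces nothing.

€12 per unit, at x = 3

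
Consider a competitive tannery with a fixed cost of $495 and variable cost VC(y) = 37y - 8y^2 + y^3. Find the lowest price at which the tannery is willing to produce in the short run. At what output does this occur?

The shutdown price is the minimum of AVC. VC = 37y - 8y^2 + y^3, so AVC = 37 - 8y + y^2.
At the minimum of AVC, MC = AVC. MC = 37 - 16y + 3y^2; setting MC = AVC gives 2y^2 - 8y = 0, so y = 4. min AVC = 21.
The firm shuts down for any P below $21.

$21 per unit, at y = 4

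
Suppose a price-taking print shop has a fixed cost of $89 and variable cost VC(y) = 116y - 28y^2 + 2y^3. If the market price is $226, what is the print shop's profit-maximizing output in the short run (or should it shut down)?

Produce at y = 11

Strip out fixed cost: VC = 116y - 28y^2 + 2y^3. Then AVC = 116 - 28y + 2y^2 and MC = 116 - 56y + 6y^2.
The AVC parabola has its vertex at y = 28/4 = 7, where AVC = 116 - 28·7 + 2·7^2 = $18.
Since P = $226 ≥ min AVC = $18, price covers variable cost and the firm should produce.
Set P = MC: 226 = 116 - 56y + 6y^2 → -110 - 56y + 6y^2 = 0. The roots are y = -5/3 and y = 11; the profit-maximizing output is on the rising part of MC, so y* = 11.
Check: AVC at y = 11 is $50 ≤ P, so revenue covers variable cost.
Profit = P·y − TC = 226·11 − 639 = $1847.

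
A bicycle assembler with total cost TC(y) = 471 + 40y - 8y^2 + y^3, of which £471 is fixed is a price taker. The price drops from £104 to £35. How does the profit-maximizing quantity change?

AVC = 40 - 8y + y^2, minimized at y = 4 where min AVC = £24. MC = 40 - 16y + 3y^2.
With P = £104 above the shutdown price, P = MC gives y = 8.
At P = £35 ≥ min AVC, set P = MC: y = 5. The firm stays open but cuts output.

Output falls from 8 to 5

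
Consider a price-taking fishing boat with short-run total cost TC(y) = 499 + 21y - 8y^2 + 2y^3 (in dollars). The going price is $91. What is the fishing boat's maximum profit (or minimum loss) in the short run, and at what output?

Profit = -$199 at y = 5

AVC = 21 - 8y + 2y^2 has its minimum $13 at y = 2; price $91 clears that bar, so the firm operates.
With MC = 21 - 16y + 6y^2, P = MC on the upward-sloping part at y* = 5.
TR = 91·5 = 455. TC = 499 + 155 = 654. Profit = 455 − 654 = -$199.
Shutting down would mean losing the fixed cost of $499, so operating at a loss of $199 is better by $300.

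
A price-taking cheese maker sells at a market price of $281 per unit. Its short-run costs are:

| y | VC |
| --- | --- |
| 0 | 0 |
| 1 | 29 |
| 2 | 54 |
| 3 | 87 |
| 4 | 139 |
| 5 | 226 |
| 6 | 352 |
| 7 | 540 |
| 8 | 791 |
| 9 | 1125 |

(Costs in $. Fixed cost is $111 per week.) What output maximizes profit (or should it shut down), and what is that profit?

y = 8; profit = $1346

Compute π = P·y − TC at each output: y=0: -111; y=1: 141; y=2: 397; y=3: 645; y=4: 874; y=5: 1068; y=6: 1223; y=7: 1316; y=8: 1346; y=9: 1293.
Profit is maximized at y = 8. AVC there is 791/8 = $98.88 ≤ P, so producing beats shutting down (which would give -$111).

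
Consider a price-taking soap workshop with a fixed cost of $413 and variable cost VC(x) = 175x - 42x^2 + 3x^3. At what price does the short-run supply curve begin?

$28 per unit

The firm shuts down when price falls below the minimum of average variable cost. AVC = VC/x = 175 - 42x + 3x^2.
At the minimum of AVC, MC = AVC. MC = 175 - 84x + 9x^2; setting MC = AVC gives 6x^2 - 42x = 0, so x = 7. min AVC = 28.
The firm shuts down for any P below $28.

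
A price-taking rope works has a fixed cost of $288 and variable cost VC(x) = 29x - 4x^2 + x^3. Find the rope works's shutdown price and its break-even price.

Shutdown price = min AVC. AVC = 29 - 4x + x^2, with vertex at x = 2 and minimum $25.
ATC = 288/x + 29 - 4x + x^2. Setting dATC/dx = −288/x^2 − 4 + 2x = 0 gives x = 6 (since 2·6^3 − 4·6^2 = 288).
min ATC = 288/6 + 29 − 4·6 + 6^2 = $89. That is the break-even price.
Between these two prices the firm operates at a loss; above $89 it earns a profit.

Shutdown price = $25; break-even price = $89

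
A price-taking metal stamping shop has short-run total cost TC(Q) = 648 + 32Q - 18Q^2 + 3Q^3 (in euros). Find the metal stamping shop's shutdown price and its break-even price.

AVC = 32 - 18Q + 3Q^2; minimized at Q = 3, giving min AVC = €5. That is the shutdown price.
ATC = 648/Q + 32 - 18Q + 3Q^2. Setting dATC/dQ = −648/Q^2 − 18 + 6Q = 0 gives Q = 6 (since 6·6^3 − 18·6^2 = 648).
min ATC = 648/6 + 32 − 18·6 + 3·6^2 = €140. That is the break-even price.
Between these two prices the firm operates at a loss; above €140 it earns a profit.

Shutdown price = €5; break-even price = €140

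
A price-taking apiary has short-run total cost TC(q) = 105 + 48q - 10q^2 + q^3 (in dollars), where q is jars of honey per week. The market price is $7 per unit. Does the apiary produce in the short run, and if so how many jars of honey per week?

Shut down

Variable cost is VC = 48q - 10q^2 + q^3, so AVC = VC/q = 48 - 10q + q^2 and MC = dTC/dq = 48 - 20q + 3q^2.
The AVC parabola has its vertex at q = 10/2 = 5, where AVC = 48 - 10·5 + 5^2 = $23.
Since P = $7 < min AVC = $23, price fails to cover variable cost at any output.
The firm minimizes its loss by shutting down and losing only its fixed cost of $105.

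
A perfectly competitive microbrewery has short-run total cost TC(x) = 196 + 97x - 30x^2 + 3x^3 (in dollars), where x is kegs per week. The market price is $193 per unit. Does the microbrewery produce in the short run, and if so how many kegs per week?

Variable cost is VC = 97x - 30x^2 + 3x^3, so AVC = VC/x = 97 - 30x + 3x^2 and MC = dTC/dx = 97 - 60x + 9x^2.
AVC is minimized where dAVC/dx = -30 + 6x = 0, at x = 5; min AVC = 97 - 30·5 + 3·5^2 = $22.
Since P = $193 ≥ min AVC = $22, price covers variable cost and the firm should produce.
P = MC gives -96 - 60x + 9x^2 = 0, with roots -4/3 and 8. Take the larger (rising MC): x* = 8.
Check: AVC at x = 8 is $49 ≤ P, so revenue covers variable cost.
Profit = P·x − TC = 193·8 − 588 = $956.

Produce at x = 8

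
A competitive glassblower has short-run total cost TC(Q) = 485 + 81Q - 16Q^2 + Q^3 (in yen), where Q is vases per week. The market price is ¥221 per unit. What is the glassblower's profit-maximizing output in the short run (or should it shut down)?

Produce at Q = 14

Variable cost is VC = 81Q - 16Q^2 + Q^3, so AVC = VC/Q = 81 - 16Q + Q^2 and MC = dTC/dQ = 81 - 32Q + 3Q^2.
The AVC parabola has its vertex at Q = 16/2 = 8, where AVC = 81 - 16·8 + 8^2 = ¥17.
Because ¥221 ≥ ¥17, revenue can cover variable cost; the firm operates.
Set P = MC: 221 = 81 - 32Q + 3Q^2 → -140 - 32Q + 3Q^2 = 0. The roots are Q = -10/3 and Q = 14; the profit-maximizing output is on the rising part of MC, so Q* = 14.
Check: AVC at Q = 14 is ¥53 ≤ P, so revenue covers variable cost.
Profit = P·Q − TC = 221·14 − 1227 = ¥1867.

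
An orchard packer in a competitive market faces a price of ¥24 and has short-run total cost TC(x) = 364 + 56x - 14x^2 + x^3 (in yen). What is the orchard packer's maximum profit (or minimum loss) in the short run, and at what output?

Profit = -¥236 at x = 8

AVC = 56 - 14x + x^2 has its minimum ¥7 at x = 7; price ¥24 clears that bar, so the firm operates.
With MC = 56 - 28x + 3x^2, P = MC on the upward-sloping part at x* = 8.
TR = 24·8 = 192. TC = 364 + 64 = 428. Profit = 192 − 428 = -¥236.
That loss of ¥236 beats the ¥364 the firm would lose by shutting down; producing recovers ¥128 of fixed cost.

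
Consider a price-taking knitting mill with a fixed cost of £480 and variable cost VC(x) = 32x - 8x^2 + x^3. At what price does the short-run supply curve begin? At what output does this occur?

Short-run supply begins at min AVC. From VC = 32x - 8x^2 + x^3, AVC = 32 - 8x + x^2.
At the minimum of AVC, MC = AVC. MC = 32 - 16x + 3x^2; setting MC = AVC gives 2x^2 - 8x = 0, so x = 4. min AVC = 16.
The firm shuts down for any P below £16.

£16 per unit, at x = 4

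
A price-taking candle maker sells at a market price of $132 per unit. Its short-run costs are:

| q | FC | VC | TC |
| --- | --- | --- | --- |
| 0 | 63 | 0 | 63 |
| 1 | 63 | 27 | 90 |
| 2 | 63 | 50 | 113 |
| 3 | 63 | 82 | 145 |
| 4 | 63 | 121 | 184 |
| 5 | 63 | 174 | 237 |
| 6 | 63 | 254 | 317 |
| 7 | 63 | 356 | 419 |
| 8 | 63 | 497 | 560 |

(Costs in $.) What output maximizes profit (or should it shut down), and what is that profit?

q = 7; profit = $505

Profit at each row (π = 132q − TC): q=0: -63; q=1: 42; q=2: 151; q=3: 251; q=4: 344; q=5: 423; q=6: 475; q=7: 505; q=8: 496.
Profit is maximized at q = 7. AVC there is 356/7 = $50.86 ≤ P, so producing beats shutting down (which would give -$63).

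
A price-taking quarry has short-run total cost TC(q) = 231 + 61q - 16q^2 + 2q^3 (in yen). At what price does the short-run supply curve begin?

¥29 per unit

The firm shuts down when price falls below the minimum of average variable cost. AVC = VC/q = 61 - 16q + 2q^2.
At the minimum of AVC, MC = AVC. MC = 61 - 32q + 6q^2; setting MC = AVC gives 4q^2 - 16q = 0, so q = 4. min AVC = 29.
So the shutdown price is ¥29.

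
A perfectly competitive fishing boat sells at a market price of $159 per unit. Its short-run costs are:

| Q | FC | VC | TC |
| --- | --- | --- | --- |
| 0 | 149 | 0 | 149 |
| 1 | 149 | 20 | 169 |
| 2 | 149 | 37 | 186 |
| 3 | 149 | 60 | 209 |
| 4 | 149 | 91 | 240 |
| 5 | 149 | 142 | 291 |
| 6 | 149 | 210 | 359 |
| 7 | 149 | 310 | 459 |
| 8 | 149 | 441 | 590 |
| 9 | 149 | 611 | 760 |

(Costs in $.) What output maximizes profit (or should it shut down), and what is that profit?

Compute π = P·Q − TC at each output: Q=0: -149; Q=1: -10; Q=2: 132; Q=3: 268; Q=4: 396; Q=5: 504; Q=6: 595; Q=7: 654; Q=8: 682; Q=9: 671.
Profit is maximized at Q = 8. AVC there is 441/8 = $55.12 ≤ P, so producing beats shutting down (which would give -$149).

Q = 8; profit = $682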